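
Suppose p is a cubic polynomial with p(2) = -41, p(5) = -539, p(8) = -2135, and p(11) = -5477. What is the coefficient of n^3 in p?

-4

Write p(n) = an^3 + bn^2 + cn + d. Substituting each data point gives a linear system:
  8a + 4b + 2c + d = -41
  125a + 25b + 5c + d = -539
  512a + 64b + 8c + d = -2135
  1331a + 121b + 11c + d = -5477
Solving the system yields a = -4, b = -1, c = -3, d = 1.
So p(n) = -4n^3 - n^2 - 3n + 1.
The leading coefficient is -4.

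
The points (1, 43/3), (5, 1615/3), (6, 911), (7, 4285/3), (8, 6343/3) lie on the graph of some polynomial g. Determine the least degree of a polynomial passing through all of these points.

3

Divided differences on the nodes 1, 5, 6, 7, 8:
  order 0: 43/3  1615/3  911  4285/3  6343/3
  order 1: 131  1118/3  1552/3  686
  order 2: 145/3  217/3  253/3
  order 3: 4  4
  order 4: 0
The order-3 divided differences are all 4 (nonzero) and every higher order vanishes, so the data lies on a polynomial of degree exactly 3.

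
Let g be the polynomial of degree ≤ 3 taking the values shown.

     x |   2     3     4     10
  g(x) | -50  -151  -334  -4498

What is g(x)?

g(x) = -4x^3 - 5x^2 + 2

Write g(x) = ax^3 + bx^2 + cx + d. Substituting each data point gives a linear system:
  8a + 4b + 2c + d = -50
  27a + 9b + 3c + d = -151
  64a + 16b + 4c + d = -334
  1000a + 100b + 10c + d = -4498
Solving the system yields a = -4, b = -5, c = 0, d = 2.
So g(x) = -4x^3 - 5x^2 + 2.
Check: g(4) = -334. ✓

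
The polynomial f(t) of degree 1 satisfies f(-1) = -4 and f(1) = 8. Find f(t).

Using the Lagrange interpolation formula with nodes -1, 1:
  L_0(t) = (t - 1) / -2
  L_1(t) = (t + 1) / 2
Then f(t) = -4·L_0(t) + 8·L_1(t).
Expanding and collecting terms gives f(t) = 6t + 2.
Check: f(-1) = -4. ✓

f(t) = 6t + 2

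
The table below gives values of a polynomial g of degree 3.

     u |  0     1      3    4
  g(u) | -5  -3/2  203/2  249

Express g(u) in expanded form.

Write g(u) = au^3 + bu^2 + cu + d. Substituting each data point gives a linear system:
  d = -5
  a + b + c + d = -3/2
  27a + 9b + 3c + d = 203/2
  64a + 16b + 4c + d = 249
Solving the system yields a = 4, b = 0, c = -1/2, d = -5.
So g(u) = 4u^3 - (1/2)u - 5.
Check: g(3) = 203/2. ✓

g(u) = 4u^3 - (1/2)u - 5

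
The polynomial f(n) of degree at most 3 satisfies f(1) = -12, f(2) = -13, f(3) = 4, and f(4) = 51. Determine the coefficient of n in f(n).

Write f(n) = an^3 + bn^2 + cn + d. Substituting each data point gives a linear system:
  a + b + c + d = -12
  8a + 4b + 2c + d = -13
  27a + 9b + 3c + d = 4
  64a + 16b + 4c + d = 51
Solving the system yields a = 2, b = -3, c = -6, d = -5.
So f(n) = 2n^3 - 3n^2 - 6n - 5.
The coefficient of n is -6.

-6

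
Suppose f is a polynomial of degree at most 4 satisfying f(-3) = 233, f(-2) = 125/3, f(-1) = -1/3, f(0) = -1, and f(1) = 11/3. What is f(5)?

5627/3

Write f(s) = as^4 + bs^3 + cs^2 + ds + e. Substituting each data point gives a linear system:
  81a - 27b + 9c - 3d + e = 233
  16a - 8b + 4c - 2d + e = 125/3
  a - b + c - d + e = -1/3
  e = -1
  a + b + c + d + e = 11/3
Solving the system yields a = 3, b = 0, c = -1/3, d = 2, e = -1.
So f(s) = 3s^4 - (1/3)s^2 + 2s - 1.
Then f(5) = 5627/3.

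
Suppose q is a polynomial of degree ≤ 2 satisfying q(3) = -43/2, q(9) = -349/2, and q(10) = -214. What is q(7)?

-215/2

Write q(u) = au^2 + bu + c. Substituting each data point gives a linear system:
  9a + 3b + c = -43/2
  81a + 9b + c = -349/2
  100a + 10b + c = -214
Solving the system yields a = -2, b = -3/2, c = 1.
So q(u) = -2u^2 - (3/2)u + 1.
Then q(7) = -215/2.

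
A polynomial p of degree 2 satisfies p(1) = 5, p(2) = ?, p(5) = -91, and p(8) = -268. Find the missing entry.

The 3 known points determine the degree-2 polynomial uniquely.
Write p(x) = ax^2 + bx + c. Substituting each data point gives a linear system:
  a + b + c = 5
  25a + 5b + c = -91
  64a + 8b + c = -268
Solving the system yields a = -5, b = 6, c = 4.
So p(x) = -5x^2 + 6x + 4.
Then p(2) = -4.

-4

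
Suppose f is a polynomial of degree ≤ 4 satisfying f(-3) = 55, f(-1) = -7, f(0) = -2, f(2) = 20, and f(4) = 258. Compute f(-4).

Write f(s) = as^4 + bs^3 + cs^2 + ds + e. Substituting each data point gives a linear system:
  81a - 27b + 9c - 3d + e = 55
  a - b + c - d + e = -7
  e = -2
  16a + 8b + 4c + 2d + e = 20
  256a + 64b + 16c + 4d + e = 258
Solving the system yields a = 1, b = 0, c = -1, d = 5, e = -2.
So f(s) = s⁴ - s² + 5s - 2.
Then f(-4) = 218.

218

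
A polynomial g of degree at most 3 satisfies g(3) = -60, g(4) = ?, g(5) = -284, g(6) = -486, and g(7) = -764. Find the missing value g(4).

-146

The 4 known points determine the degree-3 polynomial uniquely.
Write g(u) = au^3 + bu^2 + cu + d. Substituting each data point gives a linear system:
  27a + 9b + 3c + d = -60
  125a + 25b + 5c + d = -284
  216a + 36b + 6c + d = -486
  343a + 49b + 7c + d = -764
Solving the system yields a = -2, b = -2, c = 2, d = 6.
So g(u) = -2u^3 - 2u^2 + 2u + 6.
Then g(4) = -146.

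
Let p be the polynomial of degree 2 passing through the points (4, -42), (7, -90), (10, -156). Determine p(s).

p(s) = -s^2 - 5s - 6

Write p(s) = as^2 + bs + c. Substituting each data point gives a linear system:
  16a + 4b + c = -42
  49a + 7b + c = -90
  100a + 10b + c = -156
Solving the system yields a = -1, b = -5, c = -6.
So p(s) = -s² - 5s - 6.
Check: p(7) = -90. ✓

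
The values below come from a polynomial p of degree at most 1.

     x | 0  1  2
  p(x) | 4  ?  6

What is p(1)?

On equispaced nodes a degree-1 polynomial has vanishing second forward difference, so
  p(0) - 2·p(1) + p(2) = 0.
Substituting the known values and solving for p(1):
  -2·p(1) = -10
  p(1) = 5.

5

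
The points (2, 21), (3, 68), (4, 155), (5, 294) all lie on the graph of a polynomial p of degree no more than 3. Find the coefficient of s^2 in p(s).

Write p(s) = as^3 + bs^2 + cs + d. Substituting each data point gives a linear system:
  8a + 4b + 2c + d = 21
  27a + 9b + 3c + d = 68
  64a + 16b + 4c + d = 155
  125a + 25b + 5c + d = 294
Solving the system yields a = 2, b = 2, c = -1, d = -1.
So p(s) = 2s^3 + 2s^2 - s - 1.
The coefficient of s^2 is 2.

2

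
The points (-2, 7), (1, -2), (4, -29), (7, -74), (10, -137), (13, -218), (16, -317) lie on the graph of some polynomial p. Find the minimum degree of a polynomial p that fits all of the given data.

Forward differences of the values at n = -2, 1, 4, 7, 10, 13, 16:
  p  : 7  -2  -29  -74  -137  -218  -317
  Δ  : -9  -27  -45  -63  -81  -99
  Δ^2: -18  -18  -18  -18  -18
  Δ^3: 0  0  0  0
  Δ^4: 0  0  0
  Δ^5: 0  0
  Δ^6: 0
The second differences are constant (-18) and nonzero, while all higher differences vanish, so the minimal degree is 2.

2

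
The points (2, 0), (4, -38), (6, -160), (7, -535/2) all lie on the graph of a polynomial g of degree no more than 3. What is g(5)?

Using the Lagrange interpolation formula with nodes 2, 4, 6, 7:
  L_0(u) = (u - 4)(u - 6)(u - 7) / -40
  L_1(u) = (u - 2)(u - 6)(u - 7) / 12
  L_2(u) = (u - 2)(u - 4)(u - 7) / -8
  L_3(u) = (u - 2)(u - 4)(u - 6) / 15
Then g(u) = 0·L_0(u) - 38·L_1(u) - 160·L_2(u) - 535/2·L_3(u).
Expanding and collecting terms gives g(u) = -u^3 + (3/2)u^2 + 2.
Evaluating at u = 5: g(5) = -171/2.

-171/2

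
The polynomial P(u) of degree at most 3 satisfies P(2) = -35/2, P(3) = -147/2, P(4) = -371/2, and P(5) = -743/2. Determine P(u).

P(u) = -3u^3 - u^2 + 6u - 3/2

Write P(u) = au^3 + bu^2 + cu + d. Substituting each data point gives a linear system:
  8a + 4b + 2c + d = -35/2
  27a + 9b + 3c + d = -147/2
  64a + 16b + 4c + d = -371/2
  125a + 25b + 5c + d = -743/2
Solving the system yields a = -3, b = -1, c = 6, d = -3/2.
So P(u) = -3u³ - u² + 6u - 3/2.
Check: P(2) = -35/2. ✓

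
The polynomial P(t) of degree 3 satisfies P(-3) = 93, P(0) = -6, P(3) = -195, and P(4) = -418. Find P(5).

Write P(t) = at^3 + bt^2 + ct + d. Substituting each data point gives a linear system:
  -27a + 9b - 3c + d = 93
  d = -6
  27a + 9b + 3c + d = -195
  64a + 16b + 4c + d = -418
Solving the system yields a = -5, b = -5, c = -3, d = -6.
So P(t) = -5t^3 - 5t^2 - 3t - 6.
Then P(5) = -771.

-771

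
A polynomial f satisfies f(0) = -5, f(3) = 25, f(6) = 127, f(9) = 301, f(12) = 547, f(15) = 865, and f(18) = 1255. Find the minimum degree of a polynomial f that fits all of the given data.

Forward differences of the values at s = 0, 3, 6, 9, 12, 15, 18:
  f  : -5  25  127  301  547  865  1255
  Δ  : 30  102  174  246  318  390
  Δ^2: 72  72  72  72  72
  Δ^3: 0  0  0  0
  Δ^4: 0  0  0
  Δ^5: 0  0
  Δ^6: 0
The second differences are constant (72) and nonzero, while all higher differences vanish, so the minimal degree is 2.

2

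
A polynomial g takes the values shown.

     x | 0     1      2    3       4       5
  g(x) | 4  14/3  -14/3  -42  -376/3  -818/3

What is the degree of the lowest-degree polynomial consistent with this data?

Forward differences of the values at x = 0, 1, 2, 3, 4, 5:
  g  : 4  14/3  -14/3  -42  -376/3  -818/3
  Δ  : 2/3  -28/3  -112/3  -250/3  -442/3
  Δ^2: -10  -28  -46  -64
  Δ^3: -18  -18  -18
  Δ^4: 0  0
  Δ^5: 0
The third differences are constant (-18) and nonzero, while all higher differences vanish, so the minimal degree is 3.

3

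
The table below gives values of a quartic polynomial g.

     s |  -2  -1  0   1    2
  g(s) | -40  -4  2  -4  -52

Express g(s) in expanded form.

g(s) = -2s^4 - s^3 - 4s^2 + s + 2

Write g(s) = as^4 + bs^3 + cs^2 + ds + e. Substituting each data point gives a linear system:
  16a - 8b + 4c - 2d + e = -40
  a - b + c - d + e = -4
  e = 2
  a + b + c + d + e = -4
  16a + 8b + 4c + 2d + e = -52
Solving the system yields a = -2, b = -1, c = -4, d = 1, e = 2.
So g(s) = -2s⁴ - s³ - 4s² + s + 2.
Check: g(2) = -52. ✓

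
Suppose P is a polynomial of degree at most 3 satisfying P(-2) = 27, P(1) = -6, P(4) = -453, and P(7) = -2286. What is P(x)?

Using the Lagrange interpolation formula with nodes -2, 1, 4, 7:
  L_0(x) = (x - 1)(x - 4)(x - 7) / -162
  L_1(x) = (x + 2)(x - 4)(x - 7) / 54
  L_2(x) = (x + 2)(x - 1)(x - 7) / -54
  L_3(x) = (x + 2)(x - 1)(x - 4) / 162
Then P(x) = 27·L_0(x) - 6·L_1(x) - 453·L_2(x) - 2286·L_3(x).
Expanding and collecting terms gives P(x) = -6x³ - 5x² + 2x + 3.
Check: P(7) = -2286. ✓

P(x) = -6x^3 - 5x^2 + 2x + 3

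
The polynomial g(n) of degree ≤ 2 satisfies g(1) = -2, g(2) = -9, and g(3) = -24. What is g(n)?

Using the Lagrange interpolation formula with nodes 1, 2, 3:
  L_0(n) = (n - 2)(n - 3) / 2
  L_1(n) = (n - 1)(n - 3) / -1
  L_2(n) = (n - 1)(n - 2) / 2
Then g(n) = -2·L_0(n) - 9·L_1(n) - 24·L_2(n).
Expanding and collecting terms gives g(n) = -4n^2 + 5n - 3.
Check: g(2) = -9. ✓

g(n) = -4n^2 + 5n - 3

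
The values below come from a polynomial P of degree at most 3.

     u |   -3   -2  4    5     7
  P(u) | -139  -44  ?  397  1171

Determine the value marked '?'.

The 4 known points determine the degree-3 polynomial uniquely.
Write P(u) = au^3 + bu^2 + cu + d. Substituting each data point gives a linear system:
  -27a + 9b - 3c + d = -139
  -8a + 4b - 2c + d = -44
  125a + 25b + 5c + d = 397
  343a + 49b + 7c + d = 1171
Solving the system yields a = 4, b = -4, c = -1, d = 2.
So P(u) = 4u^3 - 4u^2 - u + 2.
Then P(4) = 190.

190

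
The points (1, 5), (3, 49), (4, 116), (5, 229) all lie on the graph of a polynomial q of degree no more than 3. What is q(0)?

4

Using the Lagrange interpolation formula with nodes 1, 3, 4, 5:
  L_0(t) = (t - 3)(t - 4)(t - 5) / -24
  L_1(t) = (t - 1)(t - 4)(t - 5) / 4
  L_2(t) = (t - 1)(t - 3)(t - 5) / -3
  L_3(t) = (t - 1)(t - 3)(t - 4) / 8
Then q(t) = 5·L_0(t) + 49·L_1(t) + 116·L_2(t) + 229·L_3(t).
Expanding and collecting terms gives q(t) = 2t^3 - t^2 + 4.
Evaluating at t = 0: q(0) = 4.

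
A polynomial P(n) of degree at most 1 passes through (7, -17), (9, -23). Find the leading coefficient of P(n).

Write P(n) = an + b. Substituting each data point gives a linear system:
  7a + b = -17
  9a + b = -23
Solving the system yields a = -3, b = 4.
So P(n) = -3n + 4.
The leading coefficient is -3.

-3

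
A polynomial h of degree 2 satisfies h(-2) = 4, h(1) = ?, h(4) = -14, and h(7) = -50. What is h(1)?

The 3 known points determine the degree-2 polynomial uniquely.
Write h(t) = at^2 + bt + c. Substituting each data point gives a linear system:
  4a - 2b + c = 4
  16a + 4b + c = -14
  49a + 7b + c = -50
Solving the system yields a = -1, b = -1, c = 6.
So h(t) = -t² - t + 6.
Then h(1) = 4.

4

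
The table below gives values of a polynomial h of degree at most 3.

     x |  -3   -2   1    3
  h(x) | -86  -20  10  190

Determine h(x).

h(x) = 5x^3 + 6x^2 + x - 2

Write h(x) = ax^3 + bx^2 + cx + d. Substituting each data point gives a linear system:
  -27a + 9b - 3c + d = -86
  -8a + 4b - 2c + d = -20
  a + b + c + d = 10
  27a + 9b + 3c + d = 190
Solving the system yields a = 5, b = 6, c = 1, d = -2.
So h(x) = 5x^3 + 6x^2 + x - 2.
Check: h(-3) = -86. ✓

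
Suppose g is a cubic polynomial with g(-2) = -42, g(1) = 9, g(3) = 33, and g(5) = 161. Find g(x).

Using the Lagrange interpolation formula with nodes -2, 1, 3, 5:
  L_0(x) = (x - 1)(x - 3)(x - 5) / -105
  L_1(x) = (x + 2)(x - 3)(x - 5) / 24
  L_2(x) = (x + 2)(x - 1)(x - 5) / -20
  L_3(x) = (x + 2)(x - 1)(x - 3) / 56
Then g(x) = -42·L_0(x) + 9·L_1(x) + 33·L_2(x) + 161·L_3(x).
Expanding and collecting terms gives g(x) = 2x³ - 5x² + 6x + 6.
Check: g(1) = 9. ✓

g(x) = 2x^3 - 5x^2 + 6x + 6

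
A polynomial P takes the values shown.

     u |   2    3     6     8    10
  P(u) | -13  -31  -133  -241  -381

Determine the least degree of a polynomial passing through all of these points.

Divided differences on the nodes 2, 3, 6, 8, 10:
  order 0: -13  -31  -133  -241  -381
  order 1: -18  -34  -54  -70
  order 2: -4  -4  -4
  order 3: 0  0
  order 4: 0
The order-2 divided differences are all -4 (nonzero) and every higher order vanishes, so the data lies on a polynomial of degree exactly 2.

2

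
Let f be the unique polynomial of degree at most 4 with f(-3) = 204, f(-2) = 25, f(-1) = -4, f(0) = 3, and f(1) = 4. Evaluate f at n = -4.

719

Write f(n) = an^4 + bn^3 + cn^2 + dn + e. Substituting each data point gives a linear system:
  81a - 27b + 9c - 3d + e = 204
  16a - 8b + 4c - 2d + e = 25
  a - b + c - d + e = -4
  e = 3
  a + b + c + d + e = 4
Solving the system yields a = 3, b = -1, c = -6, d = 5, e = 3.
So f(n) = 3n⁴ - n³ - 6n² + 5n + 3.
Then f(-4) = 719.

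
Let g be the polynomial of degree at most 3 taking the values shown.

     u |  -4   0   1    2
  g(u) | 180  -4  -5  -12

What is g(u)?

g(u) = -2u^3 + 3u^2 - 2u - 4

Using the Lagrange interpolation formula with nodes -4, 0, 1, 2:
  L_0(u) = u(u - 1)(u - 2) / -120
  L_1(u) = (u + 4)(u - 1)(u - 2) / 8
  L_2(u) = (u + 4)u(u - 2) / -5
  L_3(u) = (u + 4)u(u - 1) / 12
Then g(u) = 180·L_0(u) - 4·L_1(u) - 5·L_2(u) - 12·L_3(u).
Expanding and collecting terms gives g(u) = -2u³ + 3u² - 2u - 4.
Check: g(0) = -4. ✓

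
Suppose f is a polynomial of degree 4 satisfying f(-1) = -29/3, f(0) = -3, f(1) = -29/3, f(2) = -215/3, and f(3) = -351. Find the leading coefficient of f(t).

Write f(t) = at^4 + bt^3 + ct^2 + dt + e. Substituting each data point gives a linear system:
  a - b + c - d + e = -29/3
  e = -3
  a + b + c + d + e = -29/3
  16a + 8b + 4c + 2d + e = -215/3
  81a + 27b + 9c + 3d + e = -351
Solving the system yields a = -5, b = 3, c = -5/3, d = -3, e = -3.
So f(t) = -5t^4 + 3t^3 - (5/3)t^2 - 3t - 3.
The leading coefficient is -5.

-5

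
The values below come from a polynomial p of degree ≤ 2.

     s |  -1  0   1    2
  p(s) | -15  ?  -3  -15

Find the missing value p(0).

On equispaced nodes a degree-2 polynomial has vanishing third forward difference, so
  - p(-1) + 3·p(0) - 3·p(1) + p(2) = 0.
Substituting the known values and solving for p(0):
  3·p(0) = -9
  p(0) = -3.

-3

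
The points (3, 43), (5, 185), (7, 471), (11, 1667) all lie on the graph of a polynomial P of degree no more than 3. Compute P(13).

2673

Write P(n) = an^3 + bn^2 + cn + d. Substituting each data point gives a linear system:
  27a + 9b + 3c + d = 43
  125a + 25b + 5c + d = 185
  343a + 49b + 7c + d = 471
  1331a + 121b + 11c + d = 1667
Solving the system yields a = 1, b = 3, c = -2, d = -5.
So P(n) = n^3 + 3n^2 - 2n - 5.
Then P(13) = 2673.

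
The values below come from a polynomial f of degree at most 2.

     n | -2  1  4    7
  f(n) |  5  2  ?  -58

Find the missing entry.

The 3 known points determine the degree-2 polynomial uniquely.
Write f(n) = an^2 + bn + c. Substituting each data point gives a linear system:
  4a - 2b + c = 5
  a + b + c = 2
  49a + 7b + c = -58
Solving the system yields a = -1, b = -2, c = 5.
So f(n) = -n^2 - 2n + 5.
Then f(4) = -19.

-19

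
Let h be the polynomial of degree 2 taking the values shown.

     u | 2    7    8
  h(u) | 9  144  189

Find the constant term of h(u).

-3

Write h(u) = au^2 + bu + c. Substituting each data point gives a linear system:
  4a + 2b + c = 9
  49a + 7b + c = 144
  64a + 8b + c = 189
Solving the system yields a = 3, b = 0, c = -3.
So h(u) = 3u² - 3.
The constant term is -3.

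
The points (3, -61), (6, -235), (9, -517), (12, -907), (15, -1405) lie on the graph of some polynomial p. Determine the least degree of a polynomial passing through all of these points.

Forward differences of the values at n = 3, 6, 9, 12, 15:
  p  : -61  -235  -517  -907  -1405
  Δ  : -174  -282  -390  -498
  Δ^2: -108  -108  -108
  Δ^3: 0  0
  Δ^4: 0
The second differences are constant (-108) and nonzero, while all higher differences vanish, so the minimal degree is 2.

2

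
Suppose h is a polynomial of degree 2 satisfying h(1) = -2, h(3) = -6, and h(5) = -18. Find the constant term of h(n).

-3

Write h(n) = an^2 + bn + c. Substituting each data point gives a linear system:
  a + b + c = -2
  9a + 3b + c = -6
  25a + 5b + c = -18
Solving the system yields a = -1, b = 2, c = -3.
So h(n) = -n^2 + 2n - 3.
The constant term is -3.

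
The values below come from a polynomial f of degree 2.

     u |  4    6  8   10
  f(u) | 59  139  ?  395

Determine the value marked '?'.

251

On equispaced nodes a degree-2 polynomial has vanishing third forward difference, so
  - f(4) + 3·f(6) - 3·f(8) + f(10) = 0.
Substituting the known values and solving for f(8):
  -3·f(8) = -753
  f(8) = 251.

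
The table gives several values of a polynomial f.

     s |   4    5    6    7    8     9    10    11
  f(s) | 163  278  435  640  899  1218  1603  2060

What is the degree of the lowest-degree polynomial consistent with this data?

Forward differences of the values at s = 4, 5, 6, 7, 8, 9, 10, 11:
  f  : 163  278  435  640  899  1218  1603  2060
  Δ  : 115  157  205  259  319  385  457
  Δ^2: 42  48  54  60  66  72
  Δ^3: 6  6  6  6  6
  Δ^4: 0  0  0  0
  Δ^5: 0  0  0
  Δ^6: 0  0
  Δ^7: 0
The third differences are constant (6) and nonzero, while all higher differences vanish, so the minimal degree is 3.

3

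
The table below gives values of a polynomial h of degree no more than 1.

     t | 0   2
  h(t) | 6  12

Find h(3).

Using the Lagrange interpolation formula with nodes 0, 2:
  L_0(t) = (t - 2) / -2
  L_1(t) = t / 2
Then h(t) = 6·L_0(t) + 12·L_1(t).
Expanding and collecting terms gives h(t) = 3t + 6.
Evaluating at t = 3: h(3) = 15.

15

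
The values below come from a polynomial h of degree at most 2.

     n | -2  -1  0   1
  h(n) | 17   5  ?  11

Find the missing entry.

3

The 3 known points determine the degree-2 polynomial uniquely.
Write h(n) = an^2 + bn + c. Substituting each data point gives a linear system:
  4a - 2b + c = 17
  a - b + c = 5
  a + b + c = 11
Solving the system yields a = 5, b = 3, c = 3.
So h(n) = 5n^2 + 3n + 3.
Then h(0) = 3.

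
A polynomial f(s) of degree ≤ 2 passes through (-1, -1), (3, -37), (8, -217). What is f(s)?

f(s) = -3s^2 - 3s - 1

Using the Lagrange interpolation formula with nodes -1, 3, 8:
  L_0(s) = (s - 3)(s - 8) / 36
  L_1(s) = (s + 1)(s - 8) / -20
  L_2(s) = (s + 1)(s - 3) / 45
Then f(s) = -1·L_0(s) - 37·L_1(s) - 217·L_2(s).
Expanding and collecting terms gives f(s) = -3s^2 - 3s - 1.
Check: f(8) = -217. ✓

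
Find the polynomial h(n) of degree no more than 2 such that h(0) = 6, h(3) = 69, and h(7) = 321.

h(n) = 6n^2 + 3n + 6

Write h(n) = an^2 + bn + c. Substituting each data point gives a linear system:
  c = 6
  9a + 3b + c = 69
  49a + 7b + c = 321
Solving the system yields a = 6, b = 3, c = 6.
So h(n) = 6n² + 3n + 6.
Check: h(7) = 321. ✓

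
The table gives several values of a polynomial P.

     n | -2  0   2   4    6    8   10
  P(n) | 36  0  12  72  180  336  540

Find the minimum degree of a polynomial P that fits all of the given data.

2

Forward differences of the values at n = -2, 0, 2, 4, 6, 8, 10:
  P  : 36  0  12  72  180  336  540
  Δ  : -36  12  60  108  156  204
  Δ^2: 48  48  48  48  48
  Δ^3: 0  0  0  0
  Δ^4: 0  0  0
  Δ^5: 0  0
  Δ^6: 0
The second differences are constant (48) and nonzero, while all higher differences vanish, so the minimal degree is 2.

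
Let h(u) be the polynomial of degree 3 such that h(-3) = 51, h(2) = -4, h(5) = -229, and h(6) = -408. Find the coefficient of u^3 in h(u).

Write h(u) = au^3 + bu^2 + cu + d. Substituting each data point gives a linear system:
  -27a + 9b - 3c + d = 51
  8a + 4b + 2c + d = -4
  125a + 25b + 5c + d = -229
  216a + 36b + 6c + d = -408
Solving the system yields a = -2, b = 0, c = 3, d = 6.
So h(u) = -2u^3 + 3u + 6.
The leading coefficient is -2.

-2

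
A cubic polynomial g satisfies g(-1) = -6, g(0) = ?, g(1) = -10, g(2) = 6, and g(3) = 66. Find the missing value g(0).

On equispaced nodes a degree-3 polynomial has vanishing fourth forward difference, so
  g(-1) - 4·g(0) + 6·g(1) - 4·g(2) + g(3) = 0.
Substituting the known values and solving for g(0):
  -4·g(0) = 24
  g(0) = -6.

-6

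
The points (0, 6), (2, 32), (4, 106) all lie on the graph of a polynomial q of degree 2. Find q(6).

228

Write q(u) = au^2 + bu + c. Substituting each data point gives a linear system:
  c = 6
  4a + 2b + c = 32
  16a + 4b + c = 106
Solving the system yields a = 6, b = 1, c = 6.
So q(u) = 6u^2 + u + 6.
Then q(6) = 228.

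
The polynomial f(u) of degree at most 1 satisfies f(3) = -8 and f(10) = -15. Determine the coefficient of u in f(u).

-1

Write f(u) = au + b. Substituting each data point gives a linear system:
  3a + b = -8
  10a + b = -15
Solving the system yields a = -1, b = -5.
So f(u) = -u - 5.
The leading coefficient is -1.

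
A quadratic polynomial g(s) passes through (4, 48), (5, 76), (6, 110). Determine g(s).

Using the Lagrange interpolation formula with nodes 4, 5, 6:
  L_0(s) = (s - 5)(s - 6) / 2
  L_1(s) = (s - 4)(s - 6) / -1
  L_2(s) = (s - 4)(s - 5) / 2
Then g(s) = 48·L_0(s) + 76·L_1(s) + 110·L_2(s).
Expanding and collecting terms gives g(s) = 3s^2 + s - 4.
Check: g(5) = 76. ✓

g(s) = 3s^2 + s - 4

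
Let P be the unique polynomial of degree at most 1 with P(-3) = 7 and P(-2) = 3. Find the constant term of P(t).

Write P(t) = at + b. Substituting each data point gives a linear system:
  -3a + b = 7
  -2a + b = 3
Solving the system yields a = -4, b = -5.
So P(t) = -4t - 5.
The constant term is -5.

-5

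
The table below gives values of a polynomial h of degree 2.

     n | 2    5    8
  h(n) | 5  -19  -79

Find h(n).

Write h(n) = an^2 + bn + c. Substituting each data point gives a linear system:
  4a + 2b + c = 5
  25a + 5b + c = -19
  64a + 8b + c = -79
Solving the system yields a = -2, b = 6, c = 1.
So h(n) = -2n^2 + 6n + 1.
Check: h(8) = -79. ✓

h(n) = -2n^2 + 6n + 1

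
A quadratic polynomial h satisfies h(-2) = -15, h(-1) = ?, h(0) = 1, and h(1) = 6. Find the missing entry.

The 3 known points determine the degree-2 polynomial uniquely.
Write h(t) = at^2 + bt + c. Substituting each data point gives a linear system:
  4a - 2b + c = -15
  c = 1
  a + b + c = 6
Solving the system yields a = -1, b = 6, c = 1.
So h(t) = -t² + 6t + 1.
Then h(-1) = -6.

-6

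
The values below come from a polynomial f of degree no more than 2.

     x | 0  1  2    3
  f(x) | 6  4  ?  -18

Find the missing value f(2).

On equispaced nodes a degree-2 polynomial has vanishing third forward difference, so
  - f(0) + 3·f(1) - 3·f(2) + f(3) = 0.
Substituting the known values and solving for f(2):
  -3·f(2) = 12
  f(2) = -4.

-4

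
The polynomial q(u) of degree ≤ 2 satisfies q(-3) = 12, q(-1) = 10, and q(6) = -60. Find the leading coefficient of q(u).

-1

Write q(u) = au^2 + bu + c. Substituting each data point gives a linear system:
  9a - 3b + c = 12
  a - b + c = 10
  36a + 6b + c = -60
Solving the system yields a = -1, b = -5, c = 6.
So q(u) = -u^2 - 5u + 6.
The leading coefficient is -1.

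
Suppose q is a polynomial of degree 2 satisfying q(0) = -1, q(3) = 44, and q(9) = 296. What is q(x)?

Write q(x) = ax^2 + bx + c. Substituting each data point gives a linear system:
  c = -1
  9a + 3b + c = 44
  81a + 9b + c = 296
Solving the system yields a = 3, b = 6, c = -1.
So q(x) = 3x² + 6x - 1.
Check: q(0) = -1. ✓

q(x) = 3x^2 + 6x - 1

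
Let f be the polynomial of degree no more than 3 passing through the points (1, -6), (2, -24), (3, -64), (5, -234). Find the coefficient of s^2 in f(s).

Write f(s) = as^3 + bs^2 + cs + d. Substituting each data point gives a linear system:
  a + b + c + d = -6
  8a + 4b + 2c + d = -24
  27a + 9b + 3c + d = -64
  125a + 25b + 5c + d = -234
Solving the system yields a = -1, b = -5, c = 4, d = -4.
So f(s) = -s³ - 5s² + 4s - 4.
The coefficient of s^2 is -5.

-5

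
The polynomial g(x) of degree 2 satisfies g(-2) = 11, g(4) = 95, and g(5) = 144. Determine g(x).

Using the Lagrange interpolation formula with nodes -2, 4, 5:
  L_0(x) = (x - 4)(x - 5) / 42
  L_1(x) = (x + 2)(x - 5) / -6
  L_2(x) = (x + 2)(x - 4) / 7
Then g(x) = 11·L_0(x) + 95·L_1(x) + 144·L_2(x).
Expanding and collecting terms gives g(x) = 5x^2 + 4x - 1.
Check: g(5) = 144. ✓

g(x) = 5x^2 + 4x - 1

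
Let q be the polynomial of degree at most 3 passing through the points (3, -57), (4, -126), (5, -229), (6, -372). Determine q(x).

q(x) = -x^3 - 5x^2 + 3x + 6

Write q(x) = ax^3 + bx^2 + cx + d. Substituting each data point gives a linear system:
  27a + 9b + 3c + d = -57
  64a + 16b + 4c + d = -126
  125a + 25b + 5c + d = -229
  216a + 36b + 6c + d = -372
Solving the system yields a = -1, b = -5, c = 3, d = 6.
So q(x) = -x^3 - 5x^2 + 3x + 6.
Check: q(4) = -126. ✓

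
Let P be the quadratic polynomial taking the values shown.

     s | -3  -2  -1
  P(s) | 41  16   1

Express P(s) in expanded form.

P(s) = 5s^2 - 4

Write P(s) = as^2 + bs + c. Substituting each data point gives a linear system:
  9a - 3b + c = 41
  4a - 2b + c = 16
  a - b + c = 1
Solving the system yields a = 5, b = 0, c = -4.
So P(s) = 5s² - 4.
Check: P(-1) = 1. ✓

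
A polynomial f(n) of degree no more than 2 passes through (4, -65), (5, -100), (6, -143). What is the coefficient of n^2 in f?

Write f(n) = an^2 + bn + c. Substituting each data point gives a linear system:
  16a + 4b + c = -65
  25a + 5b + c = -100
  36a + 6b + c = -143
Solving the system yields a = -4, b = 1, c = -5.
So f(n) = -4n² + n - 5.
The leading coefficient is -4.

-4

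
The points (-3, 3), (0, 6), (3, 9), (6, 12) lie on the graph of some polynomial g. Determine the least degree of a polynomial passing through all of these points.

1

Forward differences of the values at u = -3, 0, 3, 6:
  g  : 3  6  9  12
  Δ  : 3  3  3
  Δ^2: 0  0
  Δ^3: 0
The first differences are constant (3) and nonzero, while all higher differences vanish, so the minimal degree is 1.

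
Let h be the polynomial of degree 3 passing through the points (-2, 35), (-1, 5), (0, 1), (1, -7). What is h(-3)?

121

Forward differences of the values at t = -2, -1, 0, 1:
  h  : 35  5  1  -7
  Δ  : -30  -4  -8
  Δ^2: 26  -4
  Δ^3: -30
The third differences are constant, confirming degree 3.
Interpolating (Newton forward form) and evaluating at t = -3 gives h(-3) = 121.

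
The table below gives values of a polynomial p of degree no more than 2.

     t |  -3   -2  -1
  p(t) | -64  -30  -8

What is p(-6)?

-238

Write p(t) = at^2 + bt + c. Substituting each data point gives a linear system:
  9a - 3b + c = -64
  4a - 2b + c = -30
  a - b + c = -8
Solving the system yields a = -6, b = 4, c = 2.
So p(t) = -6t² + 4t + 2.
Then p(-6) = -238.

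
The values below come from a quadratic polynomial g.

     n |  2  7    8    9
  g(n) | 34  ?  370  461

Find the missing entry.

The 3 known points determine the degree-2 polynomial uniquely.
Write g(n) = an^2 + bn + c. Substituting each data point gives a linear system:
  4a + 2b + c = 34
  64a + 8b + c = 370
  81a + 9b + c = 461
Solving the system yields a = 5, b = 6, c = 2.
So g(n) = 5n^2 + 6n + 2.
Then g(7) = 289.

289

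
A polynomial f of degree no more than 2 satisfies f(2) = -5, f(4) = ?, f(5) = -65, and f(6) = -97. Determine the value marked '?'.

-39

The 3 known points determine the degree-2 polynomial uniquely.
Write f(s) = as^2 + bs + c. Substituting each data point gives a linear system:
  4a + 2b + c = -5
  25a + 5b + c = -65
  36a + 6b + c = -97
Solving the system yields a = -3, b = 1, c = 5.
So f(s) = -3s^2 + s + 5.
Then f(4) = -39.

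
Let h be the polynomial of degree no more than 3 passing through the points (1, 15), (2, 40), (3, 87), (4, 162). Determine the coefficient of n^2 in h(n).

5

Write h(n) = an^3 + bn^2 + cn + d. Substituting each data point gives a linear system:
  a + b + c + d = 15
  8a + 4b + 2c + d = 40
  27a + 9b + 3c + d = 87
  64a + 16b + 4c + d = 162
Solving the system yields a = 1, b = 5, c = 3, d = 6.
So h(n) = n^3 + 5n^2 + 3n + 6.
The coefficient of n^2 is 5.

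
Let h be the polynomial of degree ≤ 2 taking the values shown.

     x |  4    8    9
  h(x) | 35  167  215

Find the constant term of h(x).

-1

Write h(x) = ax^2 + bx + c. Substituting each data point gives a linear system:
  16a + 4b + c = 35
  64a + 8b + c = 167
  81a + 9b + c = 215
Solving the system yields a = 3, b = -3, c = -1.
So h(x) = 3x^2 - 3x - 1.
The constant term is -1.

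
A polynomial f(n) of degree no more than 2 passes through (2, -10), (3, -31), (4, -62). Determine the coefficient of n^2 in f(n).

Write f(n) = an^2 + bn + c. Substituting each data point gives a linear system:
  4a + 2b + c = -10
  9a + 3b + c = -31
  16a + 4b + c = -62
Solving the system yields a = -5, b = 4, c = 2.
So f(n) = -5n² + 4n + 2.
The leading coefficient is -5.

-5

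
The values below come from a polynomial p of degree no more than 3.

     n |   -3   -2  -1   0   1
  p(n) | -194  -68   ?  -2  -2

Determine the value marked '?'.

-14

The 4 known points determine the degree-3 polynomial uniquely.
Write p(n) = an^3 + bn^2 + cn + d. Substituting each data point gives a linear system:
  -27a + 9b - 3c + d = -194
  -8a + 4b - 2c + d = -68
  d = -2
  a + b + c + d = -2
Solving the system yields a = 5, b = -6, c = 1, d = -2.
So p(n) = 5n^3 - 6n^2 + n - 2.
Then p(-1) = -14.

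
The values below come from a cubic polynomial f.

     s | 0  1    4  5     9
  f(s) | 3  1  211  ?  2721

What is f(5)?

433

The 4 known points determine the degree-3 polynomial uniquely.
Write f(s) = as^3 + bs^2 + cs + d. Substituting each data point gives a linear system:
  d = 3
  a + b + c + d = 1
  64a + 16b + 4c + d = 211
  729a + 81b + 9c + d = 2721
Solving the system yields a = 4, b = -2, c = -4, d = 3.
So f(s) = 4s^3 - 2s^2 - 4s + 3.
Then f(5) = 433.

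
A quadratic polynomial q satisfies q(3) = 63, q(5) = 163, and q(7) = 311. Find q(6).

Using the Lagrange interpolation formula with nodes 3, 5, 7:
  L_0(u) = (u - 5)(u - 7) / 8
  L_1(u) = (u - 3)(u - 7) / -4
  L_2(u) = (u - 3)(u - 5) / 8
Then q(u) = 63·L_0(u) + 163·L_1(u) + 311·L_2(u).
Expanding and collecting terms gives q(u) = 6u^2 + 2u + 3.
Evaluating at u = 6: q(6) = 231.

231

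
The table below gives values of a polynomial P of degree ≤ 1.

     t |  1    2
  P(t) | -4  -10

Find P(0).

2

Write P(t) = at + b. Substituting each data point gives a linear system:
  a + b = -4
  2a + b = -10
Solving the system yields a = -6, b = 2.
So P(t) = -6t + 2.
Then P(0) = 2.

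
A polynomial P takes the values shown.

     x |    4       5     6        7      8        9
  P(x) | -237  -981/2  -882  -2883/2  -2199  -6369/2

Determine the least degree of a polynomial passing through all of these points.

3

Forward differences of the values at x = 4, 5, 6, 7, 8, 9:
  P  : -237  -981/2  -882  -2883/2  -2199  -6369/2
  Δ  : -507/2  -783/2  -1119/2  -1515/2  -1971/2
  Δ^2: -138  -168  -198  -228
  Δ^3: -30  -30  -30
  Δ^4: 0  0
  Δ^5: 0
The third differences are constant (-30) and nonzero, while all higher differences vanish, so the minimal degree is 3.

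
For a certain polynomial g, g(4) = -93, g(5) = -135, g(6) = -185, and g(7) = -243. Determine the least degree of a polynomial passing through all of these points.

Forward differences of the values at x = 4, 5, 6, 7:
  g  : -93  -135  -185  -243
  Δ  : -42  -50  -58
  Δ^2: -8  -8
  Δ^3: 0
The second differences are constant (-8) and nonzero, while all higher differences vanish, so the minimal degree is 2.

2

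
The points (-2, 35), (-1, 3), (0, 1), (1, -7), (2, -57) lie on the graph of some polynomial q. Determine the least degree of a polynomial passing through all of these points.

Forward differences of the values at s = -2, -1, 0, 1, 2:
  q  : 35  3  1  -7  -57
  Δ  : -32  -2  -8  -50
  Δ^2: 30  -6  -42
  Δ^3: -36  -36
  Δ^4: 0
The third differences are constant (-36) and nonzero, while all higher differences vanish, so the minimal degree is 3.

3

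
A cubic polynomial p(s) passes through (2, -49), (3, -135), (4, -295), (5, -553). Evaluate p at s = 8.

Write p(s) = as^3 + bs^2 + cs + d. Substituting each data point gives a linear system:
  8a + 4b + 2c + d = -49
  27a + 9b + 3c + d = -135
  64a + 16b + 4c + d = -295
  125a + 25b + 5c + d = -553
Solving the system yields a = -4, b = -1, c = -5, d = -3.
So p(s) = -4s³ - s² - 5s - 3.
Then p(8) = -2155.

-2155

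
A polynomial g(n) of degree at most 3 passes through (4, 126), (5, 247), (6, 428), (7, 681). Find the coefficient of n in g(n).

-1

Write g(n) = an^3 + bn^2 + cn + d. Substituting each data point gives a linear system:
  64a + 16b + 4c + d = 126
  125a + 25b + 5c + d = 247
  216a + 36b + 6c + d = 428
  343a + 49b + 7c + d = 681
Solving the system yields a = 2, b = 0, c = -1, d = 2.
So g(n) = 2n³ - n + 2.
The coefficient of n is -1.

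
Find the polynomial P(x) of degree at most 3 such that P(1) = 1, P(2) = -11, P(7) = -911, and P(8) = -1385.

Write P(x) = ax^3 + bx^2 + cx + d. Substituting each data point gives a linear system:
  a + b + c + d = 1
  8a + 4b + 2c + d = -11
  343a + 49b + 7c + d = -911
  512a + 64b + 8c + d = -1385
Solving the system yields a = -3, b = 2, c = 3, d = -1.
So P(x) = -3x^3 + 2x^2 + 3x - 1.
Check: P(2) = -11. ✓

P(x) = -3x^3 + 2x^2 + 3x - 1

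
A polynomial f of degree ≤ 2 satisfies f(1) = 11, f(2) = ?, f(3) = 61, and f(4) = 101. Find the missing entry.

31

On equispaced nodes a degree-2 polynomial has vanishing third forward difference, so
  - f(1) + 3·f(2) - 3·f(3) + f(4) = 0.
Substituting the known values and solving for f(2):
  3·f(2) = 93
  f(2) = 31.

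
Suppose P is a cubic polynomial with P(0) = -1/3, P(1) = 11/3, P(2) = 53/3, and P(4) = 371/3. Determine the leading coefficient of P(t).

Write P(t) = at^3 + bt^2 + ct + d. Substituting each data point gives a linear system:
  d = -1/3
  a + b + c + d = 11/3
  8a + 4b + 2c + d = 53/3
  64a + 16b + 4c + d = 371/3
Solving the system yields a = 2, b = -1, c = 3, d = -1/3.
So P(t) = 2t^3 - t^2 + 3t - 1/3.
The leading coefficient is 2.

2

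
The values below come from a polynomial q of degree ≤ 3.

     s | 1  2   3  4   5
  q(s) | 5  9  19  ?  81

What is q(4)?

On equispaced nodes a degree-3 polynomial has vanishing fourth forward difference, so
  q(1) - 4·q(2) + 6·q(3) - 4·q(4) + q(5) = 0.
Substituting the known values and solving for q(4):
  -4·q(4) = -164
  q(4) = 41.

41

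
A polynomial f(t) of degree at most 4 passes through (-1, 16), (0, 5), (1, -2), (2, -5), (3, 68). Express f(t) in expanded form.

f(t) = 3t^4 - 6t^3 - t^2 - 3t + 5

Write f(t) = at^4 + bt^3 + ct^2 + dt + e. Substituting each data point gives a linear system:
  a - b + c - d + e = 16
  e = 5
  a + b + c + d + e = -2
  16a + 8b + 4c + 2d + e = -5
  81a + 27b + 9c + 3d + e = 68
Solving the system yields a = 3, b = -6, c = -1, d = -3, e = 5.
So f(t) = 3t^4 - 6t^3 - t^2 - 3t + 5.
Check: f(1) = -2. ✓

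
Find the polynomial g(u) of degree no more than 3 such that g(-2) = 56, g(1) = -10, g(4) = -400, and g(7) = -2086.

Write g(u) = au^3 + bu^2 + cu + d. Substituting each data point gives a linear system:
  -8a + 4b - 2c + d = 56
  a + b + c + d = -10
  64a + 16b + 4c + d = -400
  343a + 49b + 7c + d = -2086
Solving the system yields a = -6, b = 0, c = -4, d = 0.
So g(u) = -6u³ - 4u.
Check: g(7) = -2086. ✓

g(u) = -6u^3 - 4u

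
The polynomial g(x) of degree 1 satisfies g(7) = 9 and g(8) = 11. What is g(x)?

g(x) = 2x - 5

Write g(x) = ax + b. Substituting each data point gives a linear system:
  7a + b = 9
  8a + b = 11
Solving the system yields a = 2, b = -5.
So g(x) = 2x - 5.
Check: g(7) = 9. ✓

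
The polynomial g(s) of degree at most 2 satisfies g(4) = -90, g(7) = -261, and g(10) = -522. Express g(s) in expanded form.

g(s) = -5s^2 - 2s - 2

Using the Lagrange interpolation formula with nodes 4, 7, 10:
  L_0(s) = (s - 7)(s - 10) / 18
  L_1(s) = (s - 4)(s - 10) / -9
  L_2(s) = (s - 4)(s - 7) / 18
Then g(s) = -90·L_0(s) - 261·L_1(s) - 522·L_2(s).
Expanding and collecting terms gives g(s) = -5s^2 - 2s - 2.
Check: g(10) = -522. ✓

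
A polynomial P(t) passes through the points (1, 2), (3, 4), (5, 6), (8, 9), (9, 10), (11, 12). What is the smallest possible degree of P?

1

Divided differences on the nodes 1, 3, 5, 8, 9, 11:
  order 0: 2  4  6  9  10  12
  order 1: 1  1  1  1  1
  order 2: 0  0  0  0
  order 3: 0  0  0
  order 4: 0  0
  order 5: 0
The order-1 divided differences are all 1 (nonzero) and every higher order vanishes, so the data lies on a polynomial of degree exactly 1.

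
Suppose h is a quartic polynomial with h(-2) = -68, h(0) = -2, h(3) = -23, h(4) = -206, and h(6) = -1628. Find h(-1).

-11

Using the Lagrange interpolation formula with nodes -2, 0, 3, 4, 6:
  L_0(x) = x(x - 3)(x - 4)(x - 6) / 480
  L_1(x) = (x + 2)(x - 3)(x - 4)(x - 6) / -144
  L_2(x) = (x + 2)x(x - 4)(x - 6) / 45
  L_3(x) = (x + 2)x(x - 3)(x - 6) / -48
  L_4(x) = (x + 2)x(x - 3)(x - 4) / 288
Then h(x) = -68·L_0(x) - 2·L_1(x) - 23·L_2(x) - 206·L_3(x) - 1628·L_4(x).
Expanding and collecting terms gives h(x) = -2x⁴ + 4x³ + 2x² + 5x - 2.
Evaluating at x = -1: h(-1) = -11.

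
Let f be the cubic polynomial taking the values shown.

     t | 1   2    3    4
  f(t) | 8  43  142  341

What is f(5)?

676

Using the Lagrange interpolation formula with nodes 1, 2, 3, 4:
  L_0(t) = (t - 2)(t - 3)(t - 4) / -6
  L_1(t) = (t - 1)(t - 3)(t - 4) / 2
  L_2(t) = (t - 1)(t - 2)(t - 4) / -2
  L_3(t) = (t - 1)(t - 2)(t - 3) / 6
Then f(t) = 8·L_0(t) + 43·L_1(t) + 142·L_2(t) + 341·L_3(t).
Expanding and collecting terms gives f(t) = 6t^3 - 4t^2 + 5t + 1.
Evaluating at t = 5: f(5) = 676.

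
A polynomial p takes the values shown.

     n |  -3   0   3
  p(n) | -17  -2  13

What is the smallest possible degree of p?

1

Forward differences of the values at n = -3, 0, 3:
  p  : -17  -2  13
  Δ  : 15  15
  Δ^2: 0
The first differences are constant (15) and nonzero, while all higher differences vanish, so the minimal degree is 1.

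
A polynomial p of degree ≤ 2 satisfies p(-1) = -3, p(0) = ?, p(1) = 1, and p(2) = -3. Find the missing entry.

The 3 known points determine the degree-2 polynomial uniquely.
Write p(t) = at^2 + bt + c. Substituting each data point gives a linear system:
  a - b + c = -3
  a + b + c = 1
  4a + 2b + c = -3
Solving the system yields a = -2, b = 2, c = 1.
So p(t) = -2t² + 2t + 1.
Then p(0) = 1.

1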